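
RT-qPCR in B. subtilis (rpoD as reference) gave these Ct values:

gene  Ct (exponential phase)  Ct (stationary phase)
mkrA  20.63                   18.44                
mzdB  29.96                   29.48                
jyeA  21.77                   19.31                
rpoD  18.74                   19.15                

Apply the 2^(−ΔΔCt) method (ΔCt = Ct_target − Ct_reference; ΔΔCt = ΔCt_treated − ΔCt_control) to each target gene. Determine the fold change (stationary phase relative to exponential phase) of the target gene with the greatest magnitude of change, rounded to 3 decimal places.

mkrA: ΔΔCt = (18.44−19.15) − (20.63−18.74) = -0.71 − 1.89 = -2.60; fold change = 2^2.60 = 6.063
mzdB: ΔΔCt = (29.48−19.15) − (29.96−18.74) = 10.33 − 11.22 = -0.89; fold change = 2^0.89 = 1.853
jyeA: ΔΔCt = (19.31−19.15) − (21.77−18.74) = 0.16 − 3.03 = -2.87; fold change = 2^2.87 = 7.311
jyeA has the largest |ΔΔCt| = 2.87.

7.311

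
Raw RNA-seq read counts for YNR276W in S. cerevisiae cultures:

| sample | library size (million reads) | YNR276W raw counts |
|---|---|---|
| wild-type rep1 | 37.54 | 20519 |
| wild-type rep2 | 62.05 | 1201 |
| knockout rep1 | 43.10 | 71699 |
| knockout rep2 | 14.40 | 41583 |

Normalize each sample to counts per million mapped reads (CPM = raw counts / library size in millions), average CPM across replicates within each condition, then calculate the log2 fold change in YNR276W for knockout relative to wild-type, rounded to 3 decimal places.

CPM(wild-type rep1) = 20519 / 37.54 = 546.5903
CPM(wild-type rep2) = 1201 / 62.05 = 19.3554
CPM(knockout rep1) = 71699 / 43.10 = 1663.5499
CPM(knockout rep2) = 41583 / 14.40 = 2887.7083
mean CPM(wild-type) = 282.9728; mean CPM(knockout) = 2275.6291
Fold change = 2275.6291 / 282.9728 = 8.04186
log2(8.04186) = 3.0075

3.008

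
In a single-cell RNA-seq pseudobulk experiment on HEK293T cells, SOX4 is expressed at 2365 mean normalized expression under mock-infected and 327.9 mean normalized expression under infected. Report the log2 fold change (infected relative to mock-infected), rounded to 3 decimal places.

Fold change = 327.9 / 2365 = 0.1386
log2(0.1386) = -2.8505

-2.851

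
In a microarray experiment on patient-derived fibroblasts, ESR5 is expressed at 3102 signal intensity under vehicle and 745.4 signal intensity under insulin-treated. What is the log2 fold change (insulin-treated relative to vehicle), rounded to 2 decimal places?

-2.06

Fold change = 745.4 / 3102 = 0.2403
log2(0.2403) = -2.057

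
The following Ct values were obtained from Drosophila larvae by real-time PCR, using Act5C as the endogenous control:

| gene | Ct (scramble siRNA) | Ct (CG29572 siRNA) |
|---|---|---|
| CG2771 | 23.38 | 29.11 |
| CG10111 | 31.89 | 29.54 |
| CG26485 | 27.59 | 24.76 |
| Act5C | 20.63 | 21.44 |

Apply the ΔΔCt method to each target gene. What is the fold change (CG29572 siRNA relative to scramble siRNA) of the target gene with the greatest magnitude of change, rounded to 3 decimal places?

0.033

CG2771: ΔΔCt = (29.11−21.44) − (23.38−20.63) = 7.67 − 2.75 = 4.92; fold change = 2^-4.92 = 0.033
CG10111: ΔΔCt = (29.54−21.44) − (31.89−20.63) = 8.10 − 11.26 = -3.16; fold change = 2^3.16 = 8.938
CG26485: ΔΔCt = (24.76−21.44) − (27.59−20.63) = 3.32 − 6.96 = -3.64; fold change = 2^3.64 = 12.467
CG2771 has the largest |ΔΔCt| = 4.92.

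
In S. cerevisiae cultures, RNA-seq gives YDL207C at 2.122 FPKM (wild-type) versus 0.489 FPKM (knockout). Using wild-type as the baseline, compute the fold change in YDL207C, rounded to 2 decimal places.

Fold change = 0.489 / 2.122 = 0.230
YDL207C is downregulated.

0.23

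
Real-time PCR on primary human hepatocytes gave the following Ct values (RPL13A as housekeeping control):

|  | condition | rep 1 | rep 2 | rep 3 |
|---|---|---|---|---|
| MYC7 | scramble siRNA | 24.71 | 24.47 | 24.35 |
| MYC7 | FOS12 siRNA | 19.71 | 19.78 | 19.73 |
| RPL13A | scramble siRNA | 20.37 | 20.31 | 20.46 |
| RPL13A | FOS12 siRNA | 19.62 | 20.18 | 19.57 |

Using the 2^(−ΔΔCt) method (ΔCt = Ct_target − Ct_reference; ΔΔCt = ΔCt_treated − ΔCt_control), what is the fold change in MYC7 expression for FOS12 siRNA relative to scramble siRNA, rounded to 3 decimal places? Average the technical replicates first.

18.126

Mean Ct: MYC7 scramble siRNA 24.510; MYC7 FOS12 siRNA 19.740; RPL13A scramble siRNA 20.380; RPL13A FOS12 siRNA 19.790
ΔCt(scramble siRNA) = 24.510 − 20.380 = 4.130
ΔCt(FOS12 siRNA) = 19.740 − 19.790 = -0.050
ΔΔCt = -0.050 − 4.130 = -4.180
Fold change = 2^(−(-4.180)) = 2^4.180 = 18.1261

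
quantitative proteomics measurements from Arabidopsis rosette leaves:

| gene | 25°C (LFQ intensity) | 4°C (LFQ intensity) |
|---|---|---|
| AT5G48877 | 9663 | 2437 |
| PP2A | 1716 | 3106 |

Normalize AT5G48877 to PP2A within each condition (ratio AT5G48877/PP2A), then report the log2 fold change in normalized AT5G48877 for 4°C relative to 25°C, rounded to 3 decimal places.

-2.843

AT5G48877/PP2A (25°C) = 9663 / 1716 = 5.6311
AT5G48877/PP2A (4°C) = 2437 / 3106 = 0.78461
Fold change = 0.78461 / 5.6311 = 0.1393
log2(0.1393) = -2.8434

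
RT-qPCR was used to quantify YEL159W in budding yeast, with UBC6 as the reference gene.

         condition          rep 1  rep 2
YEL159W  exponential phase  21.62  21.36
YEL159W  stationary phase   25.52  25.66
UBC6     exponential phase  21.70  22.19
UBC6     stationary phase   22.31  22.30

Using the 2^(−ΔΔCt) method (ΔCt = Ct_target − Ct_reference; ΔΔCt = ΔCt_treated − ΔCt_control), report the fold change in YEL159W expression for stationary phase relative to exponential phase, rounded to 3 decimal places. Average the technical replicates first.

Mean Ct: YEL159W exponential phase 21.490; YEL159W stationary phase 25.590; UBC6 exponential phase 21.945; UBC6 stationary phase 22.305
ΔCt(exponential phase) = 21.490 − 21.945 = -0.455
ΔCt(stationary phase) = 25.590 − 22.305 = 3.285
ΔΔCt = 3.285 − (-0.455) = 3.740
Fold change = 2^(−3.740) = 0.0748

0.075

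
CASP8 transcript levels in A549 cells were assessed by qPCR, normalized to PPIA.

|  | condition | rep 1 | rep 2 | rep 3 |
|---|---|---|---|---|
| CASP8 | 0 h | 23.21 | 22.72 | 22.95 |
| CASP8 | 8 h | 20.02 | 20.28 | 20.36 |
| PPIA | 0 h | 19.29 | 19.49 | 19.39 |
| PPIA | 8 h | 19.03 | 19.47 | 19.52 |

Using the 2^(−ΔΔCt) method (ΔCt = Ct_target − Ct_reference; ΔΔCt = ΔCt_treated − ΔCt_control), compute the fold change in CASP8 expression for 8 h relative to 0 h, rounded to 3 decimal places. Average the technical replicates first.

Mean Ct: CASP8 0 h 22.960; CASP8 8 h 20.220; PPIA 0 h 19.390; PPIA 8 h 19.340
ΔCt(0 h) = 22.960 − 19.390 = 3.570
ΔCt(8 h) = 20.220 − 19.340 = 0.880
ΔΔCt = 0.880 − 3.570 = -2.690
Fold change = 2^(−(-2.690)) = 2^2.690 = 6.4531

6.453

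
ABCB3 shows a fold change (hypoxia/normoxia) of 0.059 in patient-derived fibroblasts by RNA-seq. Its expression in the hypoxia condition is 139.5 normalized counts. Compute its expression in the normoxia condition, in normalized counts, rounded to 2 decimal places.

normoxia expression = 139.5 / 0.059 = 2364.41

2364.41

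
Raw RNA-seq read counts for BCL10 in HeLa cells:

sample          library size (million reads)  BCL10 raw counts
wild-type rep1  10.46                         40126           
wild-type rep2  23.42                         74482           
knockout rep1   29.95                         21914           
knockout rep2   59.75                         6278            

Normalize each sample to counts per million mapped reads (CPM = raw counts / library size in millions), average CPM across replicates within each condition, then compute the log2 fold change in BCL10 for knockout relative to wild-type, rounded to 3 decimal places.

-3.068

CPM(wild-type rep1) = 40126 / 10.46 = 3836.1377
CPM(wild-type rep2) = 74482 / 23.42 = 3180.2733
CPM(knockout rep1) = 21914 / 29.95 = 731.6861
CPM(knockout rep2) = 6278 / 59.75 = 105.0711
mean CPM(wild-type) = 3508.2055; mean CPM(knockout) = 418.3786
Fold change = 418.3786 / 3508.2055 = 0.11926
log2(0.11926) = -3.0679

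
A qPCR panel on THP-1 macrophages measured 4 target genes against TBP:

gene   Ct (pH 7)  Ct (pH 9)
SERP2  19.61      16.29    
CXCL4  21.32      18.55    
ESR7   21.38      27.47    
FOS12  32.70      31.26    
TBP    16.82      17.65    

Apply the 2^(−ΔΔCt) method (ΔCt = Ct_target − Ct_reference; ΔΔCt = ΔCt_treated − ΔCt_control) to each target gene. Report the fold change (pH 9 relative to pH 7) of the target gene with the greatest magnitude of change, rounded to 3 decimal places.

SERP2: ΔΔCt = (16.29−17.65) − (19.61−16.82) = -1.36 − 2.79 = -4.15; fold change = 2^4.15 = 17.753
CXCL4: ΔΔCt = (18.55−17.65) − (21.32−16.82) = 0.90 − 4.50 = -3.60; fold change = 2^3.60 = 12.126
ESR7: ΔΔCt = (27.47−17.65) − (21.38−16.82) = 9.82 − 4.56 = 5.26; fold change = 2^-5.26 = 0.026
FOS12: ΔΔCt = (31.26−17.65) − (32.70−16.82) = 13.61 − 15.88 = -2.27; fold change = 2^2.27 = 4.823
ESR7 has the largest |ΔΔCt| = 5.26.

0.026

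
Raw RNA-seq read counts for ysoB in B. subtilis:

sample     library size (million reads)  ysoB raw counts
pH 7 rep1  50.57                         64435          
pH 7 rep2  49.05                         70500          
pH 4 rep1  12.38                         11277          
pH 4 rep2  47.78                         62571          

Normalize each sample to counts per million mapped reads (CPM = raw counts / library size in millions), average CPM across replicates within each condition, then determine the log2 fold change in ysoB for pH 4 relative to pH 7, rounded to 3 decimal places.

-0.288

CPM(pH 7 rep1) = 64435 / 50.57 = 1274.1744
CPM(pH 7 rep2) = 70500 / 49.05 = 1437.3089
CPM(pH 4 rep1) = 11277 / 12.38 = 910.9047
CPM(pH 4 rep2) = 62571 / 47.78 = 1309.5647
mean CPM(pH 7) = 1355.7416; mean CPM(pH 4) = 1110.2347
Fold change = 1110.2347 / 1355.7416 = 0.81891
log2(0.81891) = -0.2882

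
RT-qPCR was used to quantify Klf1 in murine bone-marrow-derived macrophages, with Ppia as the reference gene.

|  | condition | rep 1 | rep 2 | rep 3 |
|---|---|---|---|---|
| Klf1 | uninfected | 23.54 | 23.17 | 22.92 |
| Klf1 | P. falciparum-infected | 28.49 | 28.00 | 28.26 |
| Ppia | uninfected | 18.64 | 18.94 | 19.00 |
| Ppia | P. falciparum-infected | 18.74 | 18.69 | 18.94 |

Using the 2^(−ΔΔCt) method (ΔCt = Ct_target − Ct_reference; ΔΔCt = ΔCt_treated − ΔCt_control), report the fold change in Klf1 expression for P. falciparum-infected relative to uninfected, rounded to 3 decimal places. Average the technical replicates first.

Mean Ct: Klf1 uninfected 23.210; Klf1 P. falciparum-infected 28.250; Ppia uninfected 18.860; Ppia P. falciparum-infected 18.790
ΔCt(uninfected) = 23.210 − 18.860 = 4.350
ΔCt(P. falciparum-infected) = 28.250 − 18.790 = 9.460
ΔΔCt = 9.460 − 4.350 = 5.110
Fold change = 2^(−5.110) = 0.0290

0.029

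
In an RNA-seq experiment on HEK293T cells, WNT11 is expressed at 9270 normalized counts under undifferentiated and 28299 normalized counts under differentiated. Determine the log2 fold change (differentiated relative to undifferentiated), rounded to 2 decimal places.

Fold change = 28299 / 9270 = 3.0528
log2(3.0528) = 1.610

1.61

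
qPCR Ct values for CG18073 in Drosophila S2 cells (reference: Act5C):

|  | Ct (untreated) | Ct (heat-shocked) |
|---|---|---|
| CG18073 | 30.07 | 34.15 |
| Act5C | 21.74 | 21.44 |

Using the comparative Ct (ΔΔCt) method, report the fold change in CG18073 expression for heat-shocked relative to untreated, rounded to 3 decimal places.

ΔCt(untreated) = 30.070 − 21.740 = 8.330
ΔCt(heat-shocked) = 34.150 − 21.440 = 12.710
ΔΔCt = 12.710 − 8.330 = 4.380
Fold change = 2^(−4.380) = 0.0480

0.048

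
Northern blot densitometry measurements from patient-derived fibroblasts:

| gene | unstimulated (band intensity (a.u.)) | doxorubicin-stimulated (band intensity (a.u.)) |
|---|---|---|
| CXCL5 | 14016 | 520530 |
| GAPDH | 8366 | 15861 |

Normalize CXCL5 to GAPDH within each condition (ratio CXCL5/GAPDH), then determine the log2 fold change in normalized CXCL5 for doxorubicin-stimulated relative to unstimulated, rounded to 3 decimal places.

CXCL5/GAPDH (unstimulated) = 14016 / 8366 = 1.6754
CXCL5/GAPDH (doxorubicin-stimulated) = 520530 / 15861 = 32.818
Fold change = 32.818 / 1.6754 = 19.5889
log2(19.5889) = 4.2920

4.292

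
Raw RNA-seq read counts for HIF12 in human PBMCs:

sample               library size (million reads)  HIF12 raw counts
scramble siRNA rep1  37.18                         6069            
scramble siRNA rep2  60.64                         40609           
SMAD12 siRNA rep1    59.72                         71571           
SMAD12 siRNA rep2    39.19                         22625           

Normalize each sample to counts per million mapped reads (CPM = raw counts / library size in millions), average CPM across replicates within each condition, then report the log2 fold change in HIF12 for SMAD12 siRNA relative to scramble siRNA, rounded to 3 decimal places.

1.092

CPM(scramble siRNA rep1) = 6069 / 37.18 = 163.2329
CPM(scramble siRNA rep2) = 40609 / 60.64 = 669.6735
CPM(SMAD12 siRNA rep1) = 71571 / 59.72 = 1198.4427
CPM(SMAD12 siRNA rep2) = 22625 / 39.19 = 577.3156
mean CPM(scramble siRNA) = 416.4532; mean CPM(SMAD12 siRNA) = 887.8792
Fold change = 887.8792 / 416.4532 = 2.13200
log2(2.13200) = 1.0922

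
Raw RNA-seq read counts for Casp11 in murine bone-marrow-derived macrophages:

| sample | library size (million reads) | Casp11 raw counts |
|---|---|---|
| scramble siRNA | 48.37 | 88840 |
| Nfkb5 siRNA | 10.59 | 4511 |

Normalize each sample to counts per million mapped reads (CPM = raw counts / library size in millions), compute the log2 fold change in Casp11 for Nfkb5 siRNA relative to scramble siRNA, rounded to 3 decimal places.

-2.108

CPM(scramble siRNA) = 88840 / 48.37 = 1836.6756
CPM(Nfkb5 siRNA) = 4511 / 10.59 = 425.9679
Fold change = 425.9679 / 1836.6756 = 0.23192
log2(0.23192) = -2.1083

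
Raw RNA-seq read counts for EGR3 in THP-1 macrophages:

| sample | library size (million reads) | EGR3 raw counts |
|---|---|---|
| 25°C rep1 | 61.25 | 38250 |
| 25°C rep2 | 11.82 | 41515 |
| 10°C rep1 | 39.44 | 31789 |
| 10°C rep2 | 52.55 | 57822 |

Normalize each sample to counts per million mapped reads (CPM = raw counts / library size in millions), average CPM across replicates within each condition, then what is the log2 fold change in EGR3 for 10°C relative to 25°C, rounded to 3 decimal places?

-1.118

CPM(25°C rep1) = 38250 / 61.25 = 624.4898
CPM(25°C rep2) = 41515 / 11.82 = 3512.2673
CPM(10°C rep1) = 31789 / 39.44 = 806.0091
CPM(10°C rep2) = 57822 / 52.55 = 1100.3235
mean CPM(25°C) = 2068.3786; mean CPM(10°C) = 953.1663
Fold change = 953.1663 / 2068.3786 = 0.46083
log2(0.46083) = -1.1177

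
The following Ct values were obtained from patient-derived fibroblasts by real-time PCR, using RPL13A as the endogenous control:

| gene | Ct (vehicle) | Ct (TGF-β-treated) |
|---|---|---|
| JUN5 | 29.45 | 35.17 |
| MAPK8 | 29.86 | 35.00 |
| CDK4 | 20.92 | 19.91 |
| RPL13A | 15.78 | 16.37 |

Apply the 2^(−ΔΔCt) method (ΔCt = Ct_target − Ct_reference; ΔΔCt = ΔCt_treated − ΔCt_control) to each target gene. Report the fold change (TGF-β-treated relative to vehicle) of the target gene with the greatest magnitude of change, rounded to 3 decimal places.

0.029

JUN5: ΔΔCt = (35.17−16.37) − (29.45−15.78) = 18.80 − 13.67 = 5.13; fold change = 2^-5.13 = 0.029
MAPK8: ΔΔCt = (35.00−16.37) − (29.86−15.78) = 18.63 − 14.08 = 4.55; fold change = 2^-4.55 = 0.043
CDK4: ΔΔCt = (19.91−16.37) − (20.92−15.78) = 3.54 − 5.14 = -1.60; fold change = 2^1.60 = 3.031
JUN5 has the largest |ΔΔCt| = 5.13.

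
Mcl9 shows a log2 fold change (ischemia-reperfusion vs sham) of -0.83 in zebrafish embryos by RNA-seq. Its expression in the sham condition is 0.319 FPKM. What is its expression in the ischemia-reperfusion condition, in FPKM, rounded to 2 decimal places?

Fold change = 2^(-0.83) = 0.5625
ischemia-reperfusion expression = 0.319 × 0.5625 = 0.18

0.18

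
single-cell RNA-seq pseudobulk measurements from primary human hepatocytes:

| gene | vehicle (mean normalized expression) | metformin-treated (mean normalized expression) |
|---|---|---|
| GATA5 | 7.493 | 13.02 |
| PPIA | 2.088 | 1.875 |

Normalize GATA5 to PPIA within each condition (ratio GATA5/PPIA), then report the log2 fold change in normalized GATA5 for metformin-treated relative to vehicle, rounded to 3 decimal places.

0.952

GATA5/PPIA (vehicle) = 7.493 / 2.088 = 3.5886
GATA5/PPIA (metformin-treated) = 13.02 / 1.875 = 6.944
Fold change = 6.944 / 3.5886 = 1.9350
log2(1.9350) = 0.9523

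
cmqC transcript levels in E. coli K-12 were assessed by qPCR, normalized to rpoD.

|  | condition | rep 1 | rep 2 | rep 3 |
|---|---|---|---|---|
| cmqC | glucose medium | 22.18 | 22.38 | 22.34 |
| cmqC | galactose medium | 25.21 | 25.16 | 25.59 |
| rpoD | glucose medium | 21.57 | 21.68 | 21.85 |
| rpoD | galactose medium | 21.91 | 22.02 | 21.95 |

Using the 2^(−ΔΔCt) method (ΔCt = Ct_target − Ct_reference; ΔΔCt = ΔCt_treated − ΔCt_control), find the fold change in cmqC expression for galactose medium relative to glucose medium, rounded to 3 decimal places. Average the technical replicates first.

Mean Ct: cmqC glucose medium 22.300; cmqC galactose medium 25.320; rpoD glucose medium 21.700; rpoD galactose medium 21.960
ΔCt(glucose medium) = 22.300 − 21.700 = 0.600
ΔCt(galactose medium) = 25.320 − 21.960 = 3.360
ΔΔCt = 3.360 − 0.600 = 2.760
Fold change = 2^(−2.760) = 0.1476

0.148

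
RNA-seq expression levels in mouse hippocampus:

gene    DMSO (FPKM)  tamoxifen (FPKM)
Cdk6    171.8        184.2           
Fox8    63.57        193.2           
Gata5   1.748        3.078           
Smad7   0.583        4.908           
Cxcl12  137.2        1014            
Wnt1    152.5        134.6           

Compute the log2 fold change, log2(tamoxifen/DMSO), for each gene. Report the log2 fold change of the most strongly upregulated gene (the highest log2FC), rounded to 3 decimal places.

log2(184.2/171.8) = 0.101  (Cdk6)
log2(193.2/63.57) = 1.604  (Fox8)
log2(3.078/1.748) = 0.816  (Gata5)
log2(4.908/0.583) = 3.074  (Smad7)
log2(1014/137.2) = 2.886  (Cxcl12)
log2(134.6/152.5) = -0.180  (Wnt1)
Smad7 is most strongly upregulated.

3.074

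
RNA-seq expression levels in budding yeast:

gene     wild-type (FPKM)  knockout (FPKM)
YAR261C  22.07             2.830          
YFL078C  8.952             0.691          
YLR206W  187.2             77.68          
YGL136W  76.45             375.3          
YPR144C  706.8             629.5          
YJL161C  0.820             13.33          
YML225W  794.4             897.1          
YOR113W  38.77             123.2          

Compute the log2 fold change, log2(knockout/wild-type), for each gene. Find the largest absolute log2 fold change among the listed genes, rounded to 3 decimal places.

4.023

log2(2.830/22.07) = -2.963  (YAR261C)
log2(0.691/8.952) = -3.695  (YFL078C)
log2(77.68/187.2) = -1.269  (YLR206W)
log2(375.3/76.45) = 2.295  (YGL136W)
log2(629.5/706.8) = -0.167  (YPR144C)
log2(13.33/0.820) = 4.023  (YJL161C)
log2(897.1/794.4) = 0.175  (YML225W)
log2(123.2/38.77) = 1.668  (YOR113W)
The largest magnitude belongs to YJL161C.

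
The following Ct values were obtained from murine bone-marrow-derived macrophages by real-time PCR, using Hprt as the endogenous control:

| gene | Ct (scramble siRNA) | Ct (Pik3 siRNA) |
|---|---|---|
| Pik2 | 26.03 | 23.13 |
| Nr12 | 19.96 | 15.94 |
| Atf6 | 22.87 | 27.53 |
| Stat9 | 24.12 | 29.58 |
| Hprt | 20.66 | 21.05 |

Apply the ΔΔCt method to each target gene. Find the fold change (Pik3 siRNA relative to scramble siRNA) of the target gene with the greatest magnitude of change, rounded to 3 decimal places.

Pik2: ΔΔCt = (23.13−21.05) − (26.03−20.66) = 2.08 − 5.37 = -3.29; fold change = 2^3.29 = 9.781
Nr12: ΔΔCt = (15.94−21.05) − (19.96−20.66) = -5.11 − (-0.70) = -4.41; fold change = 2^4.41 = 21.259
Atf6: ΔΔCt = (27.53−21.05) − (22.87−20.66) = 6.48 − 2.21 = 4.27; fold change = 2^-4.27 = 0.052
Stat9: ΔΔCt = (29.58−21.05) − (24.12−20.66) = 8.53 − 3.46 = 5.07; fold change = 2^-5.07 = 0.030
Stat9 has the largest |ΔΔCt| = 5.07.

0.030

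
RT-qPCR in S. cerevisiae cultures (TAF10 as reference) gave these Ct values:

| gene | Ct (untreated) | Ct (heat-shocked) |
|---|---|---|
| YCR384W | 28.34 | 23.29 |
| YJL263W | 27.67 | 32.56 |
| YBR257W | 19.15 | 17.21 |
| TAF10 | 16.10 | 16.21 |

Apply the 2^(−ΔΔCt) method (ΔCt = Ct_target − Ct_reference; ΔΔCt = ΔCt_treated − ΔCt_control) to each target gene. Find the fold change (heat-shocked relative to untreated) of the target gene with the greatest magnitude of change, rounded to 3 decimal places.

35.753

YCR384W: ΔΔCt = (23.29−16.21) − (28.34−16.10) = 7.08 − 12.24 = -5.16; fold change = 2^5.16 = 35.753
YJL263W: ΔΔCt = (32.56−16.21) − (27.67−16.10) = 16.35 − 11.57 = 4.78; fold change = 2^-4.78 = 0.036
YBR257W: ΔΔCt = (17.21−16.21) − (19.15−16.10) = 1.00 − 3.05 = -2.05; fold change = 2^2.05 = 4.141
YCR384W has the largest |ΔΔCt| = 5.16.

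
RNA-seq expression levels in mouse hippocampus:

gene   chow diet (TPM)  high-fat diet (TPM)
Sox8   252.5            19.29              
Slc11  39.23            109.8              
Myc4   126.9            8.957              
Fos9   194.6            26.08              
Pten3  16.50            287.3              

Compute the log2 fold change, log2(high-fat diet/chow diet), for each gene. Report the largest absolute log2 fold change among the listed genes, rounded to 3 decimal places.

4.122

log2(19.29/252.5) = -3.710  (Sox8)
log2(109.8/39.23) = 1.485  (Slc11)
log2(8.957/126.9) = -3.825  (Myc4)
log2(26.08/194.6) = -2.899  (Fos9)
log2(287.3/16.50) = 4.122  (Pten3)
The largest magnitude belongs to Pten3.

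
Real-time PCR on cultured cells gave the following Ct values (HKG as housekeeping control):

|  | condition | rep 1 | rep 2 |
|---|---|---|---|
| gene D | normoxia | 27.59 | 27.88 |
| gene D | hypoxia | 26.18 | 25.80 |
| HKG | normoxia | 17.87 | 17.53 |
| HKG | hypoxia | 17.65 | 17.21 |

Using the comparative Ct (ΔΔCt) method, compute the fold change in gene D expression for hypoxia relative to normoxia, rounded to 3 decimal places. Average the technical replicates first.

Mean Ct: gene D normoxia 27.735; gene D hypoxia 25.990; HKG normoxia 17.700; HKG hypoxia 17.430
ΔCt(normoxia) = 27.735 − 17.700 = 10.035
ΔCt(hypoxia) = 25.990 − 17.430 = 8.560
ΔΔCt = 8.560 − 10.035 = -1.475
Fold change = 2^(−(-1.475)) = 2^1.475 = 2.7798

2.780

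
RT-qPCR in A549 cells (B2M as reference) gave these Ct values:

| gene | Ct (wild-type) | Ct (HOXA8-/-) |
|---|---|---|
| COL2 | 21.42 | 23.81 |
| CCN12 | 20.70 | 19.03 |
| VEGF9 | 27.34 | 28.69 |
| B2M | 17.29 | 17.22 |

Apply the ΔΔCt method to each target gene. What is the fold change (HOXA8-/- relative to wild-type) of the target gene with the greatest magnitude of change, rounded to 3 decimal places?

COL2: ΔΔCt = (23.81−17.22) − (21.42−17.29) = 6.59 − 4.13 = 2.46; fold change = 2^-2.46 = 0.182
CCN12: ΔΔCt = (19.03−17.22) − (20.70−17.29) = 1.81 − 3.41 = -1.60; fold change = 2^1.60 = 3.031
VEGF9: ΔΔCt = (28.69−17.22) − (27.34−17.29) = 11.47 − 10.05 = 1.42; fold change = 2^-1.42 = 0.374
COL2 has the largest |ΔΔCt| = 2.46.

0.182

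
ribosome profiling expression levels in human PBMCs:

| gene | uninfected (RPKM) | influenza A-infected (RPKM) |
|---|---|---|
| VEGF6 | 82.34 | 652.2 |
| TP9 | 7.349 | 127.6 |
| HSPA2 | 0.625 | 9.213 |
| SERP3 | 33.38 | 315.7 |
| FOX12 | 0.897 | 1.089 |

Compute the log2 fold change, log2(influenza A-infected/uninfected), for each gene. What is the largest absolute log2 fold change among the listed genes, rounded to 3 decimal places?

log2(652.2/82.34) = 2.986  (VEGF6)
log2(127.6/7.349) = 4.118  (TP9)
log2(9.213/0.625) = 3.882  (HSPA2)
log2(315.7/33.38) = 3.241  (SERP3)
log2(1.089/0.897) = 0.280  (FOX12)
The largest magnitude belongs to TP9.

4.118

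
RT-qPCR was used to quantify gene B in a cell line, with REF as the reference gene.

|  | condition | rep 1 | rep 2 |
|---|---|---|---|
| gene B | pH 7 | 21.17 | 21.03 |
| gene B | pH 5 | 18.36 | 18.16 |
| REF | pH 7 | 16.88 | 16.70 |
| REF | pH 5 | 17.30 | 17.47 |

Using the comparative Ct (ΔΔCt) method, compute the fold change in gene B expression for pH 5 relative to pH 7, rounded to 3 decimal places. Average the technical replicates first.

10.815

Mean Ct: gene B pH 7 21.100; gene B pH 5 18.260; REF pH 7 16.790; REF pH 5 17.385
ΔCt(pH 7) = 21.100 − 16.790 = 4.310
ΔCt(pH 5) = 18.260 − 17.385 = 0.875
ΔΔCt = 0.875 − 4.310 = -3.435
Fold change = 2^(−(-3.435)) = 2^3.435 = 10.8153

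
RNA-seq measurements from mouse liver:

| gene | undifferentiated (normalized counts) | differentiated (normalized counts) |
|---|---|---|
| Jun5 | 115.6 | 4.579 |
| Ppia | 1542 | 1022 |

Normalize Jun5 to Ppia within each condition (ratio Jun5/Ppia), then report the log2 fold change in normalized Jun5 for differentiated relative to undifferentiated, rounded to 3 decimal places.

Jun5/Ppia (undifferentiated) = 115.6 / 1542 = 0.074968
Jun5/Ppia (differentiated) = 4.579 / 1022 = 0.0044804
Fold change = 0.0044804 / 0.074968 = 0.0598
log2(0.0598) = -4.0646

-4.065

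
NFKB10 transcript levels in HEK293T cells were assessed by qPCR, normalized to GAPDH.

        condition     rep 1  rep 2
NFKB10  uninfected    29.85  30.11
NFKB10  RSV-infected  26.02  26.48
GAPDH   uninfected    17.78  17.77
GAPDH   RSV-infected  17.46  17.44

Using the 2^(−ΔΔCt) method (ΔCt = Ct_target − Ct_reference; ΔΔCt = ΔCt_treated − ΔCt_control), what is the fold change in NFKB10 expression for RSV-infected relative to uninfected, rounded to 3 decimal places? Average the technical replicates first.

Mean Ct: NFKB10 uninfected 29.980; NFKB10 RSV-infected 26.250; GAPDH uninfected 17.775; GAPDH RSV-infected 17.450
ΔCt(uninfected) = 29.980 − 17.775 = 12.205
ΔCt(RSV-infected) = 26.250 − 17.450 = 8.800
ΔΔCt = 8.800 − 12.205 = -3.405
Fold change = 2^(−(-3.405)) = 2^3.405 = 10.5927

10.593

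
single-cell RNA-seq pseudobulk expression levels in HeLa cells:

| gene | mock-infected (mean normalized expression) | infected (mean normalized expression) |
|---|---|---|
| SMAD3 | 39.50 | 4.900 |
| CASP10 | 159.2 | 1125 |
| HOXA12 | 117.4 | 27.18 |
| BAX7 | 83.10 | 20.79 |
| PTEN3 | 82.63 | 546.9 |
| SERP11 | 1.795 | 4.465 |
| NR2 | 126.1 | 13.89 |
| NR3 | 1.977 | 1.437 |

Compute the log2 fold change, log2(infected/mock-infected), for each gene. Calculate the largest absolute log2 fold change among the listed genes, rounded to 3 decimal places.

3.182

log2(4.900/39.50) = -3.011  (SMAD3)
log2(1125/159.2) = 2.821  (CASP10)
log2(27.18/117.4) = -2.111  (HOXA12)
log2(20.79/83.10) = -1.999  (BAX7)
log2(546.9/82.63) = 2.727  (PTEN3)
log2(4.465/1.795) = 1.315  (SERP11)
log2(13.89/126.1) = -3.182  (NR2)
log2(1.437/1.977) = -0.460  (NR3)
The largest magnitude belongs to NR2.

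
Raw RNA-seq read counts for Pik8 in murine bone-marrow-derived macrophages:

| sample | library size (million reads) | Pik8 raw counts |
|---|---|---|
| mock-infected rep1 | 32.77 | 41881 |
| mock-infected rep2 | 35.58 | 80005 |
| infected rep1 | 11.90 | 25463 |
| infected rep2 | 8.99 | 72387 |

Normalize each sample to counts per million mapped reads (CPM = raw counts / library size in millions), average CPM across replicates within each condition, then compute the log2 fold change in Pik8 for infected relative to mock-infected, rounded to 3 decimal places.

1.531

CPM(mock-infected rep1) = 41881 / 32.77 = 1278.0287
CPM(mock-infected rep2) = 80005 / 35.58 = 2248.5947
CPM(infected rep1) = 25463 / 11.90 = 2139.7479
CPM(infected rep2) = 72387 / 8.99 = 8051.9466
mean CPM(mock-infected) = 1763.3117; mean CPM(infected) = 5095.8473
Fold change = 5095.8473 / 1763.3117 = 2.88993
log2(2.88993) = 1.5310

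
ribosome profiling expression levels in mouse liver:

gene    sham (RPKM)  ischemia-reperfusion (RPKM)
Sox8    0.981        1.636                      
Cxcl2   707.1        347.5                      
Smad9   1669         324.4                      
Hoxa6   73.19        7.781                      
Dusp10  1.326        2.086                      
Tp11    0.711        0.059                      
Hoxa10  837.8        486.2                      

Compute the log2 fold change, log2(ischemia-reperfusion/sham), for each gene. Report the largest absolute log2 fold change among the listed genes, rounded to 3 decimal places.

3.591

log2(1.636/0.981) = 0.738  (Sox8)
log2(347.5/707.1) = -1.025  (Cxcl2)
log2(324.4/1669) = -2.363  (Smad9)
log2(7.781/73.19) = -3.234  (Hoxa6)
log2(2.086/1.326) = 0.654  (Dusp10)
log2(0.059/0.711) = -3.591  (Tp11)
log2(486.2/837.8) = -0.785  (Hoxa10)
The largest magnitude belongs to Tp11.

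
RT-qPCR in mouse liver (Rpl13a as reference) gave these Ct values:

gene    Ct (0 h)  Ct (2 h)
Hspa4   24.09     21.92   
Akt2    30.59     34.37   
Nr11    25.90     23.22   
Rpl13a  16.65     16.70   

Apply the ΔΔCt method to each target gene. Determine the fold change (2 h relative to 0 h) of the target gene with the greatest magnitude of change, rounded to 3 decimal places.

0.075

Hspa4: ΔΔCt = (21.92−16.70) − (24.09−16.65) = 5.22 − 7.44 = -2.22; fold change = 2^2.22 = 4.659
Akt2: ΔΔCt = (34.37−16.70) − (30.59−16.65) = 17.67 − 13.94 = 3.73; fold change = 2^-3.73 = 0.075
Nr11: ΔΔCt = (23.22−16.70) − (25.90−16.65) = 6.52 − 9.25 = -2.73; fold change = 2^2.73 = 6.635
Akt2 has the largest |ΔΔCt| = 3.73.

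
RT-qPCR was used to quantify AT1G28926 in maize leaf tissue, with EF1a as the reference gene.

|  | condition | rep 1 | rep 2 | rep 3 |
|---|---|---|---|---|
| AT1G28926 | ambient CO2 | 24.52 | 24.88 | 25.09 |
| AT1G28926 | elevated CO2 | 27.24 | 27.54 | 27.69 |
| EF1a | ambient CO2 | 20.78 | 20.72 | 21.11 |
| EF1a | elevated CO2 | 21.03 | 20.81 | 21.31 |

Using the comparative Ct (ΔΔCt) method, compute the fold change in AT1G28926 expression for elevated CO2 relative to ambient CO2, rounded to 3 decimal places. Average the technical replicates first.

0.179

Mean Ct: AT1G28926 ambient CO2 24.830; AT1G28926 elevated CO2 27.490; EF1a ambient CO2 20.870; EF1a elevated CO2 21.050
ΔCt(ambient CO2) = 24.830 − 20.870 = 3.960
ΔCt(elevated CO2) = 27.490 − 21.050 = 6.440
ΔΔCt = 6.440 − 3.960 = 2.480
Fold change = 2^(−2.480) = 0.1792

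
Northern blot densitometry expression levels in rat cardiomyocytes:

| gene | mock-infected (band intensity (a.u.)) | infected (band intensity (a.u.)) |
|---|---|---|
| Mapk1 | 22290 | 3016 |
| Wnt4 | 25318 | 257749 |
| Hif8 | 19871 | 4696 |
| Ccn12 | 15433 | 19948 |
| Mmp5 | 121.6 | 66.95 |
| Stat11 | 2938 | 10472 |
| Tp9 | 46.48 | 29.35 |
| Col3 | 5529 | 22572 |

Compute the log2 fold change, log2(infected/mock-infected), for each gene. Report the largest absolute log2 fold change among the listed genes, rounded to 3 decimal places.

3.348

log2(3016/22290) = -2.886  (Mapk1)
log2(257749/25318) = 3.348  (Wnt4)
log2(4696/19871) = -2.081  (Hif8)
log2(19948/15433) = 0.370  (Ccn12)
log2(66.95/121.6) = -0.861  (Mmp5)
log2(10472/2938) = 1.834  (Stat11)
log2(29.35/46.48) = -0.663  (Tp9)
log2(22572/5529) = 2.029  (Col3)
The largest magnitude belongs to Wnt4.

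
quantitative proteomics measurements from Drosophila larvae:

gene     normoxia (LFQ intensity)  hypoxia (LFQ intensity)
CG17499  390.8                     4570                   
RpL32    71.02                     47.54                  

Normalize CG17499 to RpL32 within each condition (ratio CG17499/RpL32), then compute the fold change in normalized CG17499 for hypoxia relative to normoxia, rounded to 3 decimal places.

17.470

CG17499/RpL32 (normoxia) = 390.8 / 71.02 = 5.5027
CG17499/RpL32 (hypoxia) = 4570 / 47.54 = 96.13
Fold change = 96.13 / 5.5027 = 17.4696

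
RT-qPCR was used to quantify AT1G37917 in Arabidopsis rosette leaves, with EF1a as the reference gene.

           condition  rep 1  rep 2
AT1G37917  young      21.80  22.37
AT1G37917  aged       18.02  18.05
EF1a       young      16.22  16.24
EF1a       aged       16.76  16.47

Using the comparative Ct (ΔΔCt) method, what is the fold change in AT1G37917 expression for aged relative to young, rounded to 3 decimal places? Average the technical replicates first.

Mean Ct: AT1G37917 young 22.085; AT1G37917 aged 18.035; EF1a young 16.230; EF1a aged 16.615
ΔCt(young) = 22.085 − 16.230 = 5.855
ΔCt(aged) = 18.035 − 16.615 = 1.420
ΔΔCt = 1.420 − 5.855 = -4.435
Fold change = 2^(−(-4.435)) = 2^4.435 = 21.6306

21.631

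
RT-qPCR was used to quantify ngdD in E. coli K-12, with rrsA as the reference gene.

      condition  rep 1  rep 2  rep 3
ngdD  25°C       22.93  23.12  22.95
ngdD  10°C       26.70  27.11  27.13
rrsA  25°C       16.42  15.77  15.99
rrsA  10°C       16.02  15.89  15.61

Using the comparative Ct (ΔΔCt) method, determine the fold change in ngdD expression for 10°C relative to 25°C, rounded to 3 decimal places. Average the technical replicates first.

0.054

Mean Ct: ngdD 25°C 23.000; ngdD 10°C 26.980; rrsA 25°C 16.060; rrsA 10°C 15.840
ΔCt(25°C) = 23.000 − 16.060 = 6.940
ΔCt(10°C) = 26.980 − 15.840 = 11.140
ΔΔCt = 11.140 − 6.940 = 4.200
Fold change = 2^(−4.200) = 0.0544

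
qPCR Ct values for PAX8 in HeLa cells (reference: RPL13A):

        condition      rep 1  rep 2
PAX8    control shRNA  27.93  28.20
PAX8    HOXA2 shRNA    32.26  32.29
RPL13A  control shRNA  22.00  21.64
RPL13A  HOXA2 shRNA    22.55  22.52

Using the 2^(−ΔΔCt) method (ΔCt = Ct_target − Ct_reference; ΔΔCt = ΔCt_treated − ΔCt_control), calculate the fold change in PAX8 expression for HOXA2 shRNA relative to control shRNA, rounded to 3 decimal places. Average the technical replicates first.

0.089

Mean Ct: PAX8 control shRNA 28.065; PAX8 HOXA2 shRNA 32.275; RPL13A control shRNA 21.820; RPL13A HOXA2 shRNA 22.535
ΔCt(control shRNA) = 28.065 − 21.820 = 6.245
ΔCt(HOXA2 shRNA) = 32.275 − 22.535 = 9.740
ΔΔCt = 9.740 − 6.245 = 3.495
Fold change = 2^(−3.495) = 0.0887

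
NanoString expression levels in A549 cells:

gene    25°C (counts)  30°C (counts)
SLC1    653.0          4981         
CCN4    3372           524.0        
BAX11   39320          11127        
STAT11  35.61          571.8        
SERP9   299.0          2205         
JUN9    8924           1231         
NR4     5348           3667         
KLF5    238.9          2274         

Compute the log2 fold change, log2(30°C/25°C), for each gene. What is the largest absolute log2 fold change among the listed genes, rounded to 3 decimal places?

4.005

log2(4981/653.0) = 2.931  (SLC1)
log2(524.0/3372) = -2.686  (CCN4)
log2(11127/39320) = -1.821  (BAX11)
log2(571.8/35.61) = 4.005  (STAT11)
log2(2205/299.0) = 2.883  (SERP9)
log2(1231/8924) = -2.858  (JUN9)
log2(3667/5348) = -0.544  (NR4)
log2(2274/238.9) = 3.251  (KLF5)
The largest magnitude belongs to STAT11.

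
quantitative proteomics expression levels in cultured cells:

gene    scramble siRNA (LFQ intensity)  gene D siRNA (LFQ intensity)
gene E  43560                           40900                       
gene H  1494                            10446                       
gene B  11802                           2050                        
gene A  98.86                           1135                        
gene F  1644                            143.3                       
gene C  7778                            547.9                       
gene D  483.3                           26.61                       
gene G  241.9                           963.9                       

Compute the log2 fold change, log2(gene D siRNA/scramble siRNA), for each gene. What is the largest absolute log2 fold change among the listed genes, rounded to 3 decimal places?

4.183

log2(40900/43560) = -0.091  (gene E)
log2(10446/1494) = 2.806  (gene H)
log2(2050/11802) = -2.525  (gene B)
log2(1135/98.86) = 3.521  (gene A)
log2(143.3/1644) = -3.520  (gene F)
log2(547.9/7778) = -3.827  (gene C)
log2(26.61/483.3) = -4.183  (gene D)
log2(963.9/241.9) = 1.994  (gene G)
The largest magnitude belongs to gene D.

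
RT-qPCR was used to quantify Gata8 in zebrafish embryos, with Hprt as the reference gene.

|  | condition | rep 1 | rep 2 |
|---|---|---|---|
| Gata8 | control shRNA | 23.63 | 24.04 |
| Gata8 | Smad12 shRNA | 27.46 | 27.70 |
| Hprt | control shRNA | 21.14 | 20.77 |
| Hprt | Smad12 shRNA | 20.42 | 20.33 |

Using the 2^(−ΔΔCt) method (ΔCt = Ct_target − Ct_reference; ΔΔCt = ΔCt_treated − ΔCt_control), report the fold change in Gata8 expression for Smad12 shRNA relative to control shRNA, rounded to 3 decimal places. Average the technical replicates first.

0.050

Mean Ct: Gata8 control shRNA 23.835; Gata8 Smad12 shRNA 27.580; Hprt control shRNA 20.955; Hprt Smad12 shRNA 20.375
ΔCt(control shRNA) = 23.835 − 20.955 = 2.880
ΔCt(Smad12 shRNA) = 27.580 − 20.375 = 7.205
ΔΔCt = 7.205 − 2.880 = 4.325
Fold change = 2^(−4.325) = 0.0499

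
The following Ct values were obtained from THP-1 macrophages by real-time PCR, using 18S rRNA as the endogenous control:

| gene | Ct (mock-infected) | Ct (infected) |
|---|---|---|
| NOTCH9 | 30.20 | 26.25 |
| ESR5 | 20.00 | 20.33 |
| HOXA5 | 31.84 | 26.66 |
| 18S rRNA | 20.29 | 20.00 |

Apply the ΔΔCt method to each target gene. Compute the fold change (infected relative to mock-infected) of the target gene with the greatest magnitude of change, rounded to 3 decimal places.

NOTCH9: ΔΔCt = (26.25−20.00) − (30.20−20.29) = 6.25 − 9.91 = -3.66; fold change = 2^3.66 = 12.641
ESR5: ΔΔCt = (20.33−20.00) − (20.00−20.29) = 0.33 − (-0.29) = 0.62; fold change = 2^-0.62 = 0.651
HOXA5: ΔΔCt = (26.66−20.00) − (31.84−20.29) = 6.66 − 11.55 = -4.89; fold change = 2^4.89 = 29.651
HOXA5 has the largest |ΔΔCt| = 4.89.

29.651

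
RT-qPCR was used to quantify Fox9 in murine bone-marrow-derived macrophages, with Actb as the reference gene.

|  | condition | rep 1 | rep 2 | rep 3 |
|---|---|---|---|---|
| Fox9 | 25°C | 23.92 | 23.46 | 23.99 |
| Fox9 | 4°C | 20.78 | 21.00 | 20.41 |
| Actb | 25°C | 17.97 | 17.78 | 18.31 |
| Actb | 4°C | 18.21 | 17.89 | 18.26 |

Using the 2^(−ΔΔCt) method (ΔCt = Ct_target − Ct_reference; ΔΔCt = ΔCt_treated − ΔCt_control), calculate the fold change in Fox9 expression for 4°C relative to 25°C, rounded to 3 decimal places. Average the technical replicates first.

8.938

Mean Ct: Fox9 25°C 23.790; Fox9 4°C 20.730; Actb 25°C 18.020; Actb 4°C 18.120
ΔCt(25°C) = 23.790 − 18.020 = 5.770
ΔCt(4°C) = 20.730 − 18.120 = 2.610
ΔΔCt = 2.610 − 5.770 = -3.160
Fold change = 2^(−(-3.160)) = 2^3.160 = 8.9383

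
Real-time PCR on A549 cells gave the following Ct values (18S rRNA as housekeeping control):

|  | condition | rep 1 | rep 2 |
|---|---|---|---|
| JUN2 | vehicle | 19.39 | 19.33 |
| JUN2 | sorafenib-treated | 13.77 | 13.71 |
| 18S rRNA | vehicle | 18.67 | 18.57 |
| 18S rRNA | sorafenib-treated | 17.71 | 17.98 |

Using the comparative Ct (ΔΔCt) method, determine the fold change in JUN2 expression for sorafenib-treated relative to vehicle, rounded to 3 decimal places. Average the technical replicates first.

28.740

Mean Ct: JUN2 vehicle 19.360; JUN2 sorafenib-treated 13.740; 18S rRNA vehicle 18.620; 18S rRNA sorafenib-treated 17.845
ΔCt(vehicle) = 19.360 − 18.620 = 0.740
ΔCt(sorafenib-treated) = 13.740 − 17.845 = -4.105
ΔΔCt = -4.105 − 0.740 = -4.845
Fold change = 2^(−(-4.845)) = 2^4.845 = 28.7402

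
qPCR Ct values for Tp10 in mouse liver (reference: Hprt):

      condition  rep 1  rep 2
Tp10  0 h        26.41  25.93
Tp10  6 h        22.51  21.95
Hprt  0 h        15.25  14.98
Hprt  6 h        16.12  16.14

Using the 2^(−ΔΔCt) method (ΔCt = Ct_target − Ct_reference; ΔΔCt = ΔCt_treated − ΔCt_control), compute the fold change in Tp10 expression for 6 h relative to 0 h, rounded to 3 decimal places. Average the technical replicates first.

Mean Ct: Tp10 0 h 26.170; Tp10 6 h 22.230; Hprt 0 h 15.115; Hprt 6 h 16.130
ΔCt(0 h) = 26.170 − 15.115 = 11.055
ΔCt(6 h) = 22.230 − 16.130 = 6.100
ΔΔCt = 6.100 − 11.055 = -4.955
Fold change = 2^(−(-4.955)) = 2^4.955 = 31.0173

31.017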